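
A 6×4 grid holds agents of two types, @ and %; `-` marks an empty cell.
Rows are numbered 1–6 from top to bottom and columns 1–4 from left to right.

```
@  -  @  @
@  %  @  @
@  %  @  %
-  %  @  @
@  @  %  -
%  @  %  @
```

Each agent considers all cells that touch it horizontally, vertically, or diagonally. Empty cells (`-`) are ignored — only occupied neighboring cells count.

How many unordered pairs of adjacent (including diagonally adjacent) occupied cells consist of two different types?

32

Scan each occupied cell's neighbors to the right and below (and the two forward diagonals) so each pair is counted once.
From row 1: 2 unlike of 8 pairs (running 2/8).
From row 2: 8 unlike of 13 pairs (running 10/21).
From row 3: 8 unlike of 11 pairs (running 18/32).
From row 4: 5 unlike of 8 pairs (running 23/40).
From row 5: 6 unlike of 10 pairs (running 29/50).
From row 6: 3 unlike of 3 pairs (running 32/53).
Total adjacent occupied pairs: 53; unlike-type pairs: 32.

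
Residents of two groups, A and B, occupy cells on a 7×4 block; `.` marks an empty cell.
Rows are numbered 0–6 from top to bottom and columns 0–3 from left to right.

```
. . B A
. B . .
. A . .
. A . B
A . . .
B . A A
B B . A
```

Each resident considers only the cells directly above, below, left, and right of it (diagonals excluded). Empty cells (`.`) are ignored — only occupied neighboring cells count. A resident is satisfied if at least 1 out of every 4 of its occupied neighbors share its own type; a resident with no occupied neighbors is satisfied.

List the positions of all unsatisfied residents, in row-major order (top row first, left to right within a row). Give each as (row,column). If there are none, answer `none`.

(0,2)B 0/1 ✗
(0,3)A 0/1 ✗
(1,1)B 0/1 ✗
(2,1)A 1/2 ✓
(3,1)A 1/1 ✓
(3,3)B 0/0 ✓
(4,0)A 0/1 ✗
(5,0)B 1/2 ✓
(5,2)A 1/1 ✓
(5,3)A 2/2 ✓
(6,0)B 2/2 ✓
(6,1)B 1/1 ✓
(6,3)A 1/1 ✓

(0,2), (0,3), (1,1), (4,0)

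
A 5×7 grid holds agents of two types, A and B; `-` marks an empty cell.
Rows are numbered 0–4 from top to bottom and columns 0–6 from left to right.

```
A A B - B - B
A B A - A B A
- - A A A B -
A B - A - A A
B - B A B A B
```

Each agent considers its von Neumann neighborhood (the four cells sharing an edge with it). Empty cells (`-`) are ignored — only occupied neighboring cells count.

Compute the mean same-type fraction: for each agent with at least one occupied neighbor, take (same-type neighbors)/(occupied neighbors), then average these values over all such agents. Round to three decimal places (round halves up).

0.333

Row 0: (0,0)A 2/2 · (0,1)A 1/3 · (0,2)B 0/2 · (0,4)B 0/1 · (0,6)B 0/1
Row 1: (1,0)A 1/2 · (1,1)B 0/3 · (1,2)A 1/3 · (1,4)A 1/3 · (1,5)B 1/3 · (1,6)A 0/2
Row 2: (2,2)A 2/2 · (2,3)A 3/3 · (2,4)A 2/3 · (2,5)B 1/3
Row 3: (3,0)A 0/2 · (3,1)B 0/1 · (3,3)A 2/2 · (3,5)A 2/3 · (3,6)A 1/2
Row 4: (4,0)B 0/1 · (4,2)B 0/1 · (4,3)A 1/3 · (4,4)B 0/2 · (4,5)A 1/3 · (4,6)B 0/2
Sum over 26 agents: 2/2 + 1/3 + 0/2 + 0/1 + 0/1 + 1/2 + 0/3 + 1/3 + 1/3 + 1/3 + 0/2 + 2/2 + 3/3 + 2/3 + 1/3 + 0/2 + 0/1 + 2/2 + 2/3 + 1/2 + 0/1 + 0/1 + 1/3 + 0/2 + 1/3 + 0/2 = 26/3; mean = 26/3 ÷ 26 = 1/3 = 0.333333… → 0.333.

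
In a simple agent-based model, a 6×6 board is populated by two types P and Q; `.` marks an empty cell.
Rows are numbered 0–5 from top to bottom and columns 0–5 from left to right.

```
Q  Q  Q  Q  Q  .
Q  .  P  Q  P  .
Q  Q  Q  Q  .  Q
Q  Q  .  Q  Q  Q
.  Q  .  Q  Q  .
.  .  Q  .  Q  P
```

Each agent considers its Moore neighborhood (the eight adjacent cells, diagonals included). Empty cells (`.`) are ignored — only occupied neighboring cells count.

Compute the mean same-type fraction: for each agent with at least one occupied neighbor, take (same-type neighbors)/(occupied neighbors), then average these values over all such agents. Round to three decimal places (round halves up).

(0,0)Q 2/2
(0,1)Q 3/4
(0,2)Q 3/4
(0,3)Q 3/5
(0,4)Q 2/3
(1,0)Q 4/4
(1,2)P 0/7
(1,3)Q 5/7
(1,4)P 0/5
(2,0)Q 4/4
(2,1)Q 5/6
(2,2)Q 5/6
(2,3)Q 4/6
(2,5)Q 2/3
(3,0)Q 4/4
(3,1)Q 5/5
(3,3)Q 5/5
(3,4)Q 6/6
(3,5)Q 3/3
(4,1)Q 3/3
(4,3)Q 5/5
(4,4)Q 5/6
(5,2)Q 2/2
(5,4)Q 2/3
(5,5)P 0/2
Sum over 25 agents: 2/2 + 3/4 + 3/4 + 3/5 + 2/3 + 4/4 + 0/7 + 5/7 + 0/5 + 4/4 + 5/6 + 5/6 + 4/6 + 2/3 + 4/4 + 5/5 + 5/5 + 6/6 + 3/3 + 3/3 + 5/5 + 5/6 + 2/2 + 2/3 + 0/2 = 1993/105; mean = 1993/105 ÷ 25 = 1993/2625 = 0.759238… → 0.759.

0.759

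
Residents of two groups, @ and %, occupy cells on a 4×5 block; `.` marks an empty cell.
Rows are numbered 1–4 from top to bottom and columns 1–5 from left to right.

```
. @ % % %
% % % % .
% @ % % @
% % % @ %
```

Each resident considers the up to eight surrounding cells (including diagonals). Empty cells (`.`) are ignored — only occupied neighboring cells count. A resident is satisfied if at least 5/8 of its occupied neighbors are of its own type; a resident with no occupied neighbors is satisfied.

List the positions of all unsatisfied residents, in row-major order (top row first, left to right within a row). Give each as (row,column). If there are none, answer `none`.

(1,2), (2,1), (3,2), (3,5), (4,3), (4,4), (4,5)

(1,2)@ 0/4 not
(1,3)% 4/5 satisfied
(1,4)% 4/4 satisfied
(1,5)% 2/2 satisfied
(2,1)% 2/4 not
(2,2)% 5/7 satisfied
(2,3)% 6/8 satisfied
(2,4)% 6/7 satisfied
(3,1)% 4/5 satisfied
(3,2)@ 0/8 not
(3,3)% 6/8 satisfied
(3,4)% 5/7 satisfied
(3,5)@ 1/4 not
(4,1)% 2/3 satisfied
(4,2)% 4/5 satisfied
(4,3)% 3/5 not
(4,4)@ 1/5 not
(4,5)% 1/3 not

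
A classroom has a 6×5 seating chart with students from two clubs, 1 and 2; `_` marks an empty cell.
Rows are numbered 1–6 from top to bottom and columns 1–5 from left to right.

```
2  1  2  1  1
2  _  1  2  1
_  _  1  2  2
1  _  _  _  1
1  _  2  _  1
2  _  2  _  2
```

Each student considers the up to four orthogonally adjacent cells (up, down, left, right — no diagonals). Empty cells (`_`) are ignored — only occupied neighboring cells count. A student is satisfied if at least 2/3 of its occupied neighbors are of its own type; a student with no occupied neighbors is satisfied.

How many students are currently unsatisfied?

Row 1: (1,1)2 1/2 not · (1,2)1 0/2 not · (1,3)2 0/3 not · (1,4)1 1/3 not · (1,5)1 2/2 satisfied
Row 2: (2,1)2 1/1 satisfied · (2,3)1 1/3 not · (2,4)2 1/4 not · (2,5)1 1/3 not
Row 3: (3,3)1 1/2 not · (3,4)2 2/3 satisfied · (3,5)2 1/3 not
Row 4: (4,1)1 1/1 satisfied · (4,5)1 1/2 not
Row 5: (5,1)1 1/2 not · (5,3)2 1/1 satisfied · (5,5)1 1/2 not
Row 6: (6,1)2 0/1 not · (6,3)2 1/1 satisfied · (6,5)2 0/1 not
Unsatisfied: (1,1), (1,2), (1,3), (1,4), (2,3), (2,4), (2,5), (3,3), (3,5), (4,5), (5,1), (5,5), (6,1), (6,5) — 14 in total.

14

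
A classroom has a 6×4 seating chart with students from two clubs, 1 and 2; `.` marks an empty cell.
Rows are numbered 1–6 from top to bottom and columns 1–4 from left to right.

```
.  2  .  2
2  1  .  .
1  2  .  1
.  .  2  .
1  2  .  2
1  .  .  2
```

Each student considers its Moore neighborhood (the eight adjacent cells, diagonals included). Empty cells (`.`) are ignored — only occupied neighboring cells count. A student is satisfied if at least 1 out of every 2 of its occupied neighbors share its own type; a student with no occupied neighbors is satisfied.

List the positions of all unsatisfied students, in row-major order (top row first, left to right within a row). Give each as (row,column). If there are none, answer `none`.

(1,2)2 1/2 ✓
(1,4)2 0/0 ✓
(2,1)2 2/4 ✓
(2,2)1 1/4 ✗
(3,1)1 1/3 ✗
(3,2)2 2/4 ✓
(3,4)1 0/1 ✗
(4,3)2 3/4 ✓
(5,1)1 1/2 ✓
(5,2)2 1/3 ✗
(5,4)2 2/2 ✓
(6,1)1 1/2 ✓
(6,4)2 1/1 ✓

(2,2), (3,1), (3,4), (5,2)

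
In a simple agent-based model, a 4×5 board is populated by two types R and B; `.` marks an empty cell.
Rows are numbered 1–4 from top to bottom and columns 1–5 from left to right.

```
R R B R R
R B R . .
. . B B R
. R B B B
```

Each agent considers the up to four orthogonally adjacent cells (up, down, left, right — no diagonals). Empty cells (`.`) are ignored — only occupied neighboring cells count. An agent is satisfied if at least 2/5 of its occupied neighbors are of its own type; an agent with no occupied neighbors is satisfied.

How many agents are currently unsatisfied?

(1,1)R 2/2 ok
(1,2)R 1/3 unhappy
(1,3)B 0/3 unhappy
(1,4)R 1/2 ok
(1,5)R 1/1 ok
(2,1)R 1/2 ok
(2,2)B 0/3 unhappy
(2,3)R 0/3 unhappy
(3,3)B 2/3 ok
(3,4)B 2/3 ok
(3,5)R 0/2 unhappy
(4,2)R 0/1 unhappy
(4,3)B 2/3 ok
(4,4)B 3/3 ok
(4,5)B 1/2 ok
Unsatisfied: (1,2), (1,3), (2,2), (2,3), (3,5), (4,2) — 6 in total.

6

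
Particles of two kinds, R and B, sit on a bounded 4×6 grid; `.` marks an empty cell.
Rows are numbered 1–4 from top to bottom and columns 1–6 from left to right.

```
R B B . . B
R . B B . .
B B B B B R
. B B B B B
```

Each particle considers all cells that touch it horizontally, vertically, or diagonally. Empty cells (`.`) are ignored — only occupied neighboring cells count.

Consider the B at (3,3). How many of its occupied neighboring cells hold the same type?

Occupied neighbors of (3,3): (2,3)=B, (2,4)=B, (3,2)=B, (3,4)=B, (4,2)=B, (4,3)=B, (4,4)=B.
Same type (B): 7 of 7.

7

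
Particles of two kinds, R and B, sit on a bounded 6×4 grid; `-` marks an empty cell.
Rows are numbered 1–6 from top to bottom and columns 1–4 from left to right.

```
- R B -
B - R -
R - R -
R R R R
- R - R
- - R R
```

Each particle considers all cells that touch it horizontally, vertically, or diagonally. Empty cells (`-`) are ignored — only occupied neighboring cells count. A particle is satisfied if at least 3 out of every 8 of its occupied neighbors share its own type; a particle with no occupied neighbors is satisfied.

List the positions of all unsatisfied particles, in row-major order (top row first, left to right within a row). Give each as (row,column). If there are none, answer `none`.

Row 1: (1,2)R 1/3 unhappy · (1,3)B 0/2 unhappy
Row 2: (2,1)B 0/2 unhappy · (2,3)R 2/3 ok
Row 3: (3,1)R 2/3 ok · (3,3)R 4/4 ok
Row 4: (4,1)R 3/3 ok · (4,2)R 5/5 ok · (4,3)R 5/5 ok · (4,4)R 3/3 ok
Row 5: (5,2)R 4/4 ok · (5,4)R 4/4 ok
Row 6: (6,3)R 3/3 ok · (6,4)R 2/2 ok

(1,2), (1,3), (2,1)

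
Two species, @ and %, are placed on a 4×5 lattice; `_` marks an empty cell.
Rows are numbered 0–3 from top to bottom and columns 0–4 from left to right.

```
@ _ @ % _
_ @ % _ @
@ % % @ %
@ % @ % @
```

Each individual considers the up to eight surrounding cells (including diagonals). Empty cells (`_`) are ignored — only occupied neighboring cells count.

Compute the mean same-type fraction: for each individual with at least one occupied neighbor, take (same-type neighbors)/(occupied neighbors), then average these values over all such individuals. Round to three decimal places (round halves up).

0.428

Row 0: (0,0)@ 1/1 · (0,2)@ 1/3 · (0,3)% 1/3
Row 1: (1,1)@ 3/6 · (1,2)% 3/6 · (1,4)@ 1/3
Row 2: (2,0)@ 2/4 · (2,1)% 3/7 · (2,2)% 4/7 · (2,3)@ 3/7 · (2,4)% 1/4
Row 3: (3,0)@ 1/3 · (3,1)% 2/5 · (3,2)@ 1/5 · (3,3)% 2/5 · (3,4)@ 1/3
Sum over 16 individuals: 1/1 + 1/3 + 1/3 + 3/6 + 3/6 + 1/3 + 2/4 + 3/7 + 4/7 + 3/7 + 1/4 + 1/3 + 2/5 + 1/5 + 2/5 + 1/3 = 575/84; mean = 575/84 ÷ 16 = 575/1344 = 0.427827… → 0.428.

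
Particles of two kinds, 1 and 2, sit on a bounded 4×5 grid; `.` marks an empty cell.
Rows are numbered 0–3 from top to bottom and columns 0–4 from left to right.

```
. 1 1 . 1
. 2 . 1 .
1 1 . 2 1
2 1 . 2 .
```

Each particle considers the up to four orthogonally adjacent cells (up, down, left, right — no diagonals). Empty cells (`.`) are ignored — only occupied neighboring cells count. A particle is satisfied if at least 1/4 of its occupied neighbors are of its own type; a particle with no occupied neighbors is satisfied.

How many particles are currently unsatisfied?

4

(0,1)1 1/2 ✓
(0,2)1 1/1 ✓
(0,4)1 0/0 ✓
(1,1)2 0/2 ✗
(1,3)1 0/1 ✗
(2,0)1 1/2 ✓
(2,1)1 2/3 ✓
(2,3)2 1/3 ✓
(2,4)1 0/1 ✗
(3,0)2 0/2 ✗
(3,1)1 1/2 ✓
(3,3)2 1/1 ✓
Unsatisfied: (1,1), (1,3), (2,4), (3,0) — 4 in total.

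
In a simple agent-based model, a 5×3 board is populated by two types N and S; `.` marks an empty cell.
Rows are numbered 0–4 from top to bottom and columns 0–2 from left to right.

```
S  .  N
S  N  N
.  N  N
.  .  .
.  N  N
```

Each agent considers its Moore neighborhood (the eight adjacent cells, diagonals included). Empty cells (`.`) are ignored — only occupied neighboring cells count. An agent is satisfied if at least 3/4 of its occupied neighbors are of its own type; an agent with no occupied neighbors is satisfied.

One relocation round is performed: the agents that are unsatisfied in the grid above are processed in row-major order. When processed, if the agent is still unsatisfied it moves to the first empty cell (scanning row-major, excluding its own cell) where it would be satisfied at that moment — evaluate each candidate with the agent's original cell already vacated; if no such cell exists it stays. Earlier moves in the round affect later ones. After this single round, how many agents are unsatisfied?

Initially unsatisfied (in order): (0,0), (1,0), (1,1).
  (0,0): no empty cell satisfies it; stays.
  (1,0): no empty cell satisfies it; stays.
  (1,1) → (3,0).
Resulting grid:
S . N
S . N
. N N
N . .
. N N
Unsatisfied now: (1,0).

1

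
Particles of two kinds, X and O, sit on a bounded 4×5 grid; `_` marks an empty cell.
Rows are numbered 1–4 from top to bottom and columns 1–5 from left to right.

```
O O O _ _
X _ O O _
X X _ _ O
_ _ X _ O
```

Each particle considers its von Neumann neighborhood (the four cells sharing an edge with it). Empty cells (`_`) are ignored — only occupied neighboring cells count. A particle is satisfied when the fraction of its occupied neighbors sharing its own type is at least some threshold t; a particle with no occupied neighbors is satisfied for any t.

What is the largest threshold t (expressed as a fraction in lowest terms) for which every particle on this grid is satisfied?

(1,1)O 1/2
(1,2)O 2/2
(1,3)O 2/2
(2,1)X 1/2
(2,3)O 2/2
(2,4)O 1/1
(3,1)X 2/2
(3,2)X 1/1
(3,5)O 1/1
(4,3)X — no occupied neighbors
(4,5)O 1/1
The smallest same-type fraction is 1/2 at (1,1), which reduces to 1/2. Any threshold above that leaves this particle unsatisfied.

1/2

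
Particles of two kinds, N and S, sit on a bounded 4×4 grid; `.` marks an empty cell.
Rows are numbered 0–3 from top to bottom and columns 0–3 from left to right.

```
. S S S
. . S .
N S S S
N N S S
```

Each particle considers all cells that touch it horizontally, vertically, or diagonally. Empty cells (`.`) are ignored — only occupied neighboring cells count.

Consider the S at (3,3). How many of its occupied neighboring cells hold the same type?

Occupied neighbors of (3,3): (2,2)=S, (2,3)=S, (3,2)=S.
Same type (S): 3 of 3.

3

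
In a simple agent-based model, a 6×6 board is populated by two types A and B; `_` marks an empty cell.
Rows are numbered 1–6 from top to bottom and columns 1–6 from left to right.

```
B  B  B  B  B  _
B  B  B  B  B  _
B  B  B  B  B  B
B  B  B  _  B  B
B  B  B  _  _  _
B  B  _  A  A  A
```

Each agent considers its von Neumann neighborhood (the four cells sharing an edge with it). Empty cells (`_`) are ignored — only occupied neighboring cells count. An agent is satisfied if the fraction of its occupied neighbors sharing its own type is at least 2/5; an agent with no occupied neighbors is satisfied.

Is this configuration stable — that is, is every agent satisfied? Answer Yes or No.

Row 1: (1,1)B 2/2 satisfied · (1,2)B 3/3 satisfied · (1,3)B 3/3 satisfied · (1,4)B 3/3 satisfied · (1,5)B 2/2 satisfied
Row 2: (2,1)B 3/3 satisfied · (2,2)B 4/4 satisfied · (2,3)B 4/4 satisfied · (2,4)B 4/4 satisfied · (2,5)B 3/3 satisfied
Row 3: (3,1)B 3/3 satisfied · (3,2)B 4/4 satisfied · (3,3)B 4/4 satisfied · (3,4)B 3/3 satisfied · (3,5)B 4/4 satisfied · (3,6)B 2/2 satisfied
Row 4: (4,1)B 3/3 satisfied · (4,2)B 4/4 satisfied · (4,3)B 3/3 satisfied · (4,5)B 2/2 satisfied · (4,6)B 2/2 satisfied
Row 5: (5,1)B 3/3 satisfied · (5,2)B 4/4 satisfied · (5,3)B 2/2 satisfied
Row 6: (6,1)B 2/2 satisfied · (6,2)B 2/2 satisfied · (6,4)A 1/1 satisfied · (6,5)A 2/2 satisfied · (6,6)A 1/1 satisfied
All meet the threshold, so the configuration is stable.

Yes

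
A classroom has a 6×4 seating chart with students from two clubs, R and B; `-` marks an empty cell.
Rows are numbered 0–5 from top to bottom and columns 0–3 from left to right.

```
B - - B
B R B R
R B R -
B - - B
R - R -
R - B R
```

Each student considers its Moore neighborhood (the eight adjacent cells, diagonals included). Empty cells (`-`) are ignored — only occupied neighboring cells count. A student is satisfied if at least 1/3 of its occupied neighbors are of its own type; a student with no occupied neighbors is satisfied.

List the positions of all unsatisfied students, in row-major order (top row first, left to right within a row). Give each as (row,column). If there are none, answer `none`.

(2,0), (3,3), (5,2)

Row 0: (0,0)B 1/2 satisfied · (0,3)B 1/2 satisfied
Row 1: (1,0)B 2/4 satisfied · (1,1)R 2/6 satisfied · (1,2)B 2/5 satisfied · (1,3)R 1/3 satisfied
Row 2: (2,0)R 1/4 not · (2,1)B 3/6 satisfied · (2,2)R 2/5 satisfied
Row 3: (3,0)B 1/3 satisfied · (3,3)B 0/2 not
Row 4: (4,0)R 1/2 satisfied · (4,2)R 1/3 satisfied
Row 5: (5,0)R 1/1 satisfied · (5,2)B 0/2 not · (5,3)R 1/2 satisfied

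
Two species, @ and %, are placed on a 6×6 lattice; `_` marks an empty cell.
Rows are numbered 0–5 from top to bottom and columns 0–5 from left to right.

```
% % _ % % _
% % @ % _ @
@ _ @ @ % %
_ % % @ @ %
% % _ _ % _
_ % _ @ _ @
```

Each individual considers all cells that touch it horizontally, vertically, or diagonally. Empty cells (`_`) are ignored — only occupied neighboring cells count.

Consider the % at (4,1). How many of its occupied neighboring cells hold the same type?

Occupied neighbors of (4,1): (3,1)=%, (3,2)=%, (4,0)=%, (5,1)=%.
Same type (%): 4 of 4.

4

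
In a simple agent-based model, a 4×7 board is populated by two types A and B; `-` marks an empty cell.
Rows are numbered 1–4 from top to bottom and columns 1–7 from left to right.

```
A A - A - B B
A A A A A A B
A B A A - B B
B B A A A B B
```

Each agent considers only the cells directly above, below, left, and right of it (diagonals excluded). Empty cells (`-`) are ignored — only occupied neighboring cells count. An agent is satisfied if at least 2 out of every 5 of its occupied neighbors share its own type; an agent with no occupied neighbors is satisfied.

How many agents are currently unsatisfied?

Row 1: (1,1)A 2/2 ✓ · (1,2)A 2/2 ✓ · (1,4)A 1/1 ✓ · (1,6)B 1/2 ✓ · (1,7)B 2/2 ✓
Row 2: (2,1)A 3/3 ✓ · (2,2)A 3/4 ✓ · (2,3)A 3/3 ✓ · (2,4)A 4/4 ✓ · (2,5)A 2/2 ✓ · (2,6)A 1/4 ✗ · (2,7)B 2/3 ✓
Row 3: (3,1)A 1/3 ✗ · (3,2)B 1/4 ✗ · (3,3)A 3/4 ✓ · (3,4)A 3/3 ✓ · (3,6)B 2/3 ✓ · (3,7)B 3/3 ✓
Row 4: (4,1)B 1/2 ✓ · (4,2)B 2/3 ✓ · (4,3)A 2/3 ✓ · (4,4)A 3/3 ✓ · (4,5)A 1/2 ✓ · (4,6)B 2/3 ✓ · (4,7)B 2/2 ✓
Unsatisfied: (2,6), (3,1), (3,2) — 3 in total.

3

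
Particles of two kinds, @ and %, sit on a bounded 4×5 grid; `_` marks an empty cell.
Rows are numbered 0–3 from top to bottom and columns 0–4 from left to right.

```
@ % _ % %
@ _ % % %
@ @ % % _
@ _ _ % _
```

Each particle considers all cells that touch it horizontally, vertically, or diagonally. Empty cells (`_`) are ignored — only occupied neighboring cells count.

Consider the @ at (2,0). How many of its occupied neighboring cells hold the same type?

3

Occupied neighbors of (2,0): (1,0)=@, (2,1)=@, (3,0)=@.
Same type (@): 3 of 3.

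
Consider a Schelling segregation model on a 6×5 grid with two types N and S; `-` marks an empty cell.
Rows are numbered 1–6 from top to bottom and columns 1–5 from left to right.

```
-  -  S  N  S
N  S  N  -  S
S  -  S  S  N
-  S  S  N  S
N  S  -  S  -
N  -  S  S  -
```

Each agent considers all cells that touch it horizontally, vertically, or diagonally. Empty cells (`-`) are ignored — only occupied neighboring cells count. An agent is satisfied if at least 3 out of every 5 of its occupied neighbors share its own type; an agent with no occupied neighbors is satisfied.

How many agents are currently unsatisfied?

(1,3)S 1/3 unhappy
(1,4)N 1/4 unhappy
(1,5)S 1/2 unhappy
(2,1)N 0/2 unhappy
(2,2)S 3/5 ok
(2,3)N 1/5 unhappy
(2,5)S 2/4 unhappy
(3,1)S 2/3 ok
(3,3)S 4/6 ok
(3,4)S 4/7 unhappy
(3,5)N 1/4 unhappy
(4,2)S 4/5 ok
(4,3)S 5/6 ok
(4,4)N 1/6 unhappy
(4,5)S 2/4 unhappy
(5,1)N 1/3 unhappy
(5,2)S 3/5 ok
(5,4)S 4/5 ok
(6,1)N 1/2 unhappy
(6,3)S 3/3 ok
(6,4)S 2/2 ok
Unsatisfied: (1,3), (1,4), (1,5), (2,1), (2,3), (2,5), (3,4), (3,5), (4,4), (4,5), (5,1), (6,1) — 12 in total.

12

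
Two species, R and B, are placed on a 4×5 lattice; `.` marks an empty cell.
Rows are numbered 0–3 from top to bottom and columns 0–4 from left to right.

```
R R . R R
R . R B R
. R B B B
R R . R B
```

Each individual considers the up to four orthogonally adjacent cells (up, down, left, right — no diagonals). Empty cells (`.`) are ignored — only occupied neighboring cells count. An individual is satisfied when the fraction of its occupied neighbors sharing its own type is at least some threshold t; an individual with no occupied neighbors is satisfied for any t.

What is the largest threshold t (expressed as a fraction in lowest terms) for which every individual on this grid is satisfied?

0/1

Row 0: (0,0)R 2/2 · (0,1)R 1/1 · (0,3)R 1/2 · (0,4)R 2/2
Row 1: (1,0)R 1/1 · (1,2)R 0/2 · (1,3)B 1/4 · (1,4)R 1/3
Row 2: (2,1)R 1/2 · (2,2)B 1/3 · (2,3)B 3/4 · (2,4)B 2/3
Row 3: (3,0)R 1/1 · (3,1)R 2/2 · (3,3)R 0/2 · (3,4)B 1/2
The smallest same-type fraction is 0/2 at (1,2), which reduces to 0/1. Any threshold above that leaves this individual unsatisfied.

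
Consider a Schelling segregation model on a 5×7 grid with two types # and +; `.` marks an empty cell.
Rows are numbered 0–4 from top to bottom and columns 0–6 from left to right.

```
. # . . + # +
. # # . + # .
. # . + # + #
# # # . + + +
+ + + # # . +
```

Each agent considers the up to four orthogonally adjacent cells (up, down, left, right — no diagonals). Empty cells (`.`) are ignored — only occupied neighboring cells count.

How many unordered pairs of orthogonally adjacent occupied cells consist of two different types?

Scan each occupied cell's neighbors to the right and below so each pair is counted once.
Row 0: #(0,1)–#(1,1)= +(0,4)–#(0,5)≠ +(0,4)–+(1,4)= #(0,5)–+(0,6)≠ #(0,5)–#(1,5)=  → 2/5 unlike.
Row 1: #(1,1)–#(1,2)= #(1,1)–#(2,1)= +(1,4)–#(1,5)≠ +(1,4)–#(2,4)≠ #(1,5)–+(2,5)≠  → 3/5 unlike.
Row 2: #(2,1)–#(3,1)= +(2,3)–#(2,4)≠ #(2,4)–+(2,5)≠ #(2,4)–+(3,4)≠ +(2,5)–#(2,6)≠ +(2,5)–+(3,5)= #(2,6)–+(3,6)≠  → 5/7 unlike.
Row 3: #(3,0)–#(3,1)= #(3,0)–+(4,0)≠ #(3,1)–#(3,2)= #(3,1)–+(4,1)≠ #(3,2)–+(4,2)≠ +(3,4)–+(3,5)= +(3,4)–#(4,4)≠ +(3,5)–+(3,6)= +(3,6)–+(4,6)=  → 4/9 unlike.
Row 4: +(4,0)–+(4,1)= +(4,1)–+(4,2)= +(4,2)–#(4,3)≠ #(4,3)–#(4,4)=  → 1/4 unlike.
Total adjacent occupied pairs: 30; unlike-type pairs: 15.

15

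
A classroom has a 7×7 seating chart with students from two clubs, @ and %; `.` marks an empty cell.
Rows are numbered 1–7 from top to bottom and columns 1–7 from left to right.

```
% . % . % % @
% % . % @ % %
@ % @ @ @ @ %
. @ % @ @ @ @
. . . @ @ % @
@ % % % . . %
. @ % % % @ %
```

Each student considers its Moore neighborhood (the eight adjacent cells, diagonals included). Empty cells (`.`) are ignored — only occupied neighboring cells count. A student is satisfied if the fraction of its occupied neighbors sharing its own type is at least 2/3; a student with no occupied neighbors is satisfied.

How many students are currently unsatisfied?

23

(1,1)% 2/2 ok
(1,3)% 2/2 ok
(1,5)% 3/4 ok
(1,6)% 3/5 unhappy
(1,7)@ 0/3 unhappy
(2,1)% 3/4 ok
(2,2)% 4/6 ok
(2,4)% 2/6 unhappy
(2,5)@ 3/7 unhappy
(2,6)% 4/8 unhappy
(2,7)% 3/5 unhappy
(3,1)@ 1/4 unhappy
(3,2)% 3/6 unhappy
(3,3)@ 3/7 unhappy
(3,4)@ 5/7 ok
(3,5)@ 6/8 ok
(3,6)@ 5/8 unhappy
(3,7)% 2/5 unhappy
(4,2)@ 2/4 unhappy
(4,3)% 1/6 unhappy
(4,4)@ 6/7 ok
(4,5)@ 7/8 ok
(4,6)@ 6/8 ok
(4,7)@ 3/5 unhappy
(5,4)@ 3/6 unhappy
(5,5)@ 4/6 ok
(5,6)% 1/6 unhappy
(5,7)@ 2/4 unhappy
(6,1)@ 1/2 unhappy
(6,2)% 2/4 unhappy
(6,3)% 4/6 ok
(6,4)% 4/6 ok
(6,7)% 2/4 unhappy
(7,2)@ 1/4 unhappy
(7,3)% 4/5 ok
(7,4)% 4/4 ok
(7,5)% 2/3 ok
(7,6)@ 0/3 unhappy
(7,7)% 1/2 unhappy
Unsatisfied: (1,6), (1,7), (2,4), (2,5), (2,6), (2,7), (3,1), (3,2), (3,3), (3,6), (3,7), (4,2), (4,3), (4,7), (5,4), (5,6), (5,7), (6,1), (6,2), (6,7), (7,2), (7,6), (7,7) — 23 in total.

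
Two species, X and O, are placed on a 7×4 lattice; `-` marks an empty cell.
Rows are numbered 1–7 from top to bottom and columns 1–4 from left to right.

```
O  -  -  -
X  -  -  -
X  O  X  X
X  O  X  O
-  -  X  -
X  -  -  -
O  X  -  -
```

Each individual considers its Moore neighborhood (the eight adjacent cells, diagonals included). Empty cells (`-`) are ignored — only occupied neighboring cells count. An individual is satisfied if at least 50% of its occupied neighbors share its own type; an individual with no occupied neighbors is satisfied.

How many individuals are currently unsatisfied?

9

(1,1)O 0/1 not
(2,1)X 1/3 not
(3,1)X 2/4 satisfied
(3,2)O 1/6 not
(3,3)X 2/5 not
(3,4)X 2/3 satisfied
(4,1)X 1/3 not
(4,2)O 1/6 not
(4,3)X 3/6 satisfied
(4,4)O 0/4 not
(5,3)X 1/3 not
(6,1)X 1/2 satisfied
(7,1)O 0/2 not
(7,2)X 1/2 satisfied
Unsatisfied: (1,1), (2,1), (3,2), (3,3), (4,1), (4,2), (4,4), (5,3), (7,1) — 9 in total.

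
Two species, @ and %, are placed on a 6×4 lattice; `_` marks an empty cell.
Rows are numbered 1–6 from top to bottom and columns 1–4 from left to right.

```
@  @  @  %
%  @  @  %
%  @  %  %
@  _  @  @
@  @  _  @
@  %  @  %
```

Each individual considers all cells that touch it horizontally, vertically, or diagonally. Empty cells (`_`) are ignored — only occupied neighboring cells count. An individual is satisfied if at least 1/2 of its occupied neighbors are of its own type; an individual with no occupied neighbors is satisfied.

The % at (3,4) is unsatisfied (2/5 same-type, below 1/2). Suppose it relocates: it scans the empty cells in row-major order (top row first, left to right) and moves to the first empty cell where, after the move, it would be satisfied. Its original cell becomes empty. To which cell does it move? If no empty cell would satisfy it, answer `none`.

none

Vacating (3,4). Empty cells in order:
  (4,2): 2/7 same-type → still unsatisfied.
  (5,3): 2/7 same-type → still unsatisfied.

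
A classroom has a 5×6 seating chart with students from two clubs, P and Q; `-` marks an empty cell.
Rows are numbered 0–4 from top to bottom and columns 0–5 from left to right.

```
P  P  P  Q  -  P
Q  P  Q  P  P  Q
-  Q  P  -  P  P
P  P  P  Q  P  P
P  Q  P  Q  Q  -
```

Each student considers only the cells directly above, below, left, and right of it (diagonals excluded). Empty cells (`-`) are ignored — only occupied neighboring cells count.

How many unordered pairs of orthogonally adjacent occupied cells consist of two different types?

Scan each occupied cell's neighbors to the right and below so each pair is counted once.
From row 0: 5 unlike of 8 pairs (running 5/8).
From row 1: 7 unlike of 9 pairs (running 12/17).
From row 2: 2 unlike of 6 pairs (running 14/23).
From row 3: 4 unlike of 10 pairs (running 18/33).
From row 4: 3 unlike of 4 pairs (running 21/37).
Total adjacent occupied pairs: 37; unlike-type pairs: 21.

21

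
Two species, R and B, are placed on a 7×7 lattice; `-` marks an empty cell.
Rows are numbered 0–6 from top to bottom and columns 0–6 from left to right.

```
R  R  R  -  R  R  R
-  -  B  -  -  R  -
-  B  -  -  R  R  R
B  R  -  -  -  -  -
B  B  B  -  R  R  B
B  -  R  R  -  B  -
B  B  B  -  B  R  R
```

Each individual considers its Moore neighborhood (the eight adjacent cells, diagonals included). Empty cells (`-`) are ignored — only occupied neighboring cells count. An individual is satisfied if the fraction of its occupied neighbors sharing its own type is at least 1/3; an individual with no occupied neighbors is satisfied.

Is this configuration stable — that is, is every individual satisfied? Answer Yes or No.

No

Row 0: (0,0)R 1/1 ok · (0,1)R 2/3 ok · (0,2)R 1/2 ok · (0,4)R 2/2 ok · (0,5)R 3/3 ok · (0,6)R 2/2 ok
Row 1: (1,2)B 1/3 ok · (1,5)R 6/6 ok
Row 2: (2,1)B 2/3 ok · (2,4)R 2/2 ok · (2,5)R 3/3 ok · (2,6)R 2/2 ok
Row 3: (3,0)B 3/4 ok · (3,1)R 0/5 unhappy
Row 4: (4,0)B 3/4 ok · (4,1)B 4/6 ok · (4,2)B 1/4 unhappy · (4,4)R 2/3 ok · (4,5)R 1/3 ok · (4,6)B 1/2 ok
Row 5: (5,0)B 4/4 ok · (5,2)R 1/5 unhappy · (5,3)R 2/5 ok · (5,5)B 2/6 ok
Row 6: (6,0)B 2/2 ok · (6,1)B 3/4 ok · (6,2)B 1/3 ok · (6,4)B 1/3 ok · (6,5)R 1/3 ok · (6,6)R 1/2 ok
For instance (3,1) has only 0/5 same-type neighbors, below 1/3.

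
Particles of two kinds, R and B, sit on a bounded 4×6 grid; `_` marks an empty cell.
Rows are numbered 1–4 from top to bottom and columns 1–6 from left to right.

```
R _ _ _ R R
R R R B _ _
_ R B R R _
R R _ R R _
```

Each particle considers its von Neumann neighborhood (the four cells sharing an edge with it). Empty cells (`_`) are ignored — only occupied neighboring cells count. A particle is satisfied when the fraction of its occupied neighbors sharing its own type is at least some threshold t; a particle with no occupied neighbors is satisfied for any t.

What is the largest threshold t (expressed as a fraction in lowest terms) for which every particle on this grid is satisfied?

Row 1: (1,1)R 1/1 · (1,5)R 1/1 · (1,6)R 1/1
Row 2: (2,1)R 2/2 · (2,2)R 3/3 · (2,3)R 1/3 · (2,4)B 0/2
Row 3: (3,2)R 2/3 · (3,3)B 0/3 · (3,4)R 2/4 · (3,5)R 2/2
Row 4: (4,1)R 1/1 · (4,2)R 2/2 · (4,4)R 2/2 · (4,5)R 2/2
The smallest same-type fraction is 0/2 at (2,4), which reduces to 0/1. Any threshold above that leaves this particle unsatisfied.

0/1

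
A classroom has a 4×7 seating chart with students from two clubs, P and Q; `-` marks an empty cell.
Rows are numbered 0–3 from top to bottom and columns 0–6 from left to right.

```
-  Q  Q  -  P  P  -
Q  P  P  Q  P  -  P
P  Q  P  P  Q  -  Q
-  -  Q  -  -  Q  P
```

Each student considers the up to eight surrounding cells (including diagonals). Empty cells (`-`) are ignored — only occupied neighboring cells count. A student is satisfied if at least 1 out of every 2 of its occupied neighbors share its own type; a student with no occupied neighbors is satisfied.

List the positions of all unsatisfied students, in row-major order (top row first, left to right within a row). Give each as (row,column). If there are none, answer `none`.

(0,1)Q 2/4 satisfied
(0,2)Q 2/4 satisfied
(0,4)P 2/3 satisfied
(0,5)P 3/3 satisfied
(1,0)Q 2/4 satisfied
(1,1)P 3/7 not
(1,2)P 3/7 not
(1,3)Q 2/7 not
(1,4)P 3/5 satisfied
(1,6)P 1/2 satisfied
(2,0)P 1/3 not
(2,1)Q 2/6 not
(2,2)P 3/6 satisfied
(2,3)P 3/6 satisfied
(2,4)Q 2/4 satisfied
(2,6)Q 1/3 not
(3,2)Q 1/3 not
(3,5)Q 2/3 satisfied
(3,6)P 0/2 not

(1,1), (1,2), (1,3), (2,0), (2,1), (2,6), (3,2), (3,6)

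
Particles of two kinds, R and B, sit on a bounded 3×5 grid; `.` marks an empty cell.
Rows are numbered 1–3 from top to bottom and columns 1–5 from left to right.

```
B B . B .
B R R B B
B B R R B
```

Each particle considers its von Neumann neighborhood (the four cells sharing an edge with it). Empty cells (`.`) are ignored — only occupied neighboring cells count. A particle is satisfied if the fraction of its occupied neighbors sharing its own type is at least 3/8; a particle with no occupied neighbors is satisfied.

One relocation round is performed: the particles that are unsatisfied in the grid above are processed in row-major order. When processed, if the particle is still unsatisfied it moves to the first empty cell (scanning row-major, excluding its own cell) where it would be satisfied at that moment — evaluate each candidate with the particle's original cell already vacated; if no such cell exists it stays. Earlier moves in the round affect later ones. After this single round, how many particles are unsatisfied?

0

Initially unsatisfied (in order): (2,2), (3,2), (3,4).
  (2,2): no empty cell satisfies it; stays.
  (3,2) → (1,3).
  (3,4) → (3,2).
Resulting grid:
B B B B .
B R R B B
B R R . B
All satisfied now.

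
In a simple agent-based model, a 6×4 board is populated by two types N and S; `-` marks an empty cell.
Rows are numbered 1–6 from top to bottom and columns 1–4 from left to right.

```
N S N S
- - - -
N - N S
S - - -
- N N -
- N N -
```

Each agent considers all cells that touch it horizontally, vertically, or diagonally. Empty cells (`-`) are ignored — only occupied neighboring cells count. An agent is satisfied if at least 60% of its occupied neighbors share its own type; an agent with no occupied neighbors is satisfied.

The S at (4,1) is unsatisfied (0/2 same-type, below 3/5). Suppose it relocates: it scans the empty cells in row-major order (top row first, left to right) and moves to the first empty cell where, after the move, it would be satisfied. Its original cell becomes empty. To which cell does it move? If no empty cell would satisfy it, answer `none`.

Vacating (4,1). Empty cells in order:
  (2,1): 1/3 same-type → still unsatisfied.
  (2,2): 1/5 same-type → still unsatisfied.
  (2,3): 3/5 same-type → satisfied — stop here.

(2,3)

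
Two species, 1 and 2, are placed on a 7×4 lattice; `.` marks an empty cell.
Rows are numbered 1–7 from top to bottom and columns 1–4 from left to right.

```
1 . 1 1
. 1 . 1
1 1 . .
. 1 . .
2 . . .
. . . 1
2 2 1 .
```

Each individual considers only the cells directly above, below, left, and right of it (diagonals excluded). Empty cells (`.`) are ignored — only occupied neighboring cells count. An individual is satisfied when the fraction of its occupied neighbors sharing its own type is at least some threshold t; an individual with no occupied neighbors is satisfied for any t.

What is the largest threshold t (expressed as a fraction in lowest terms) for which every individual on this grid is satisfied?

0/1

(1,1)1 — no occupied neighbors
(1,3)1 1/1
(1,4)1 2/2
(2,2)1 1/1
(2,4)1 1/1
(3,1)1 1/1
(3,2)1 3/3
(4,2)1 1/1
(5,1)2 — no occupied neighbors
(6,4)1 — no occupied neighbors
(7,1)2 1/1
(7,2)2 1/2
(7,3)1 0/1
The smallest same-type fraction is 0/1 at (7,3), which reduces to 0/1. Any threshold above that leaves this individual unsatisfied.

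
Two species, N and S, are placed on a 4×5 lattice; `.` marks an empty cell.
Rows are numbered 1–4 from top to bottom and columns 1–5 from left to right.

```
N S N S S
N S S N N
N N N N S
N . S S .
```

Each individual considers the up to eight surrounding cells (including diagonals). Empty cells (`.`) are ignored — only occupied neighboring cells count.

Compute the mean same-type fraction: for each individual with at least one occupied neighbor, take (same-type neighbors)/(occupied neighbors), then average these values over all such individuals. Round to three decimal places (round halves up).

Row 1: (1,1)N 1/3 · (1,2)S 2/5 · (1,3)N 1/5 · (1,4)S 2/5 · (1,5)S 1/3
Row 2: (2,1)N 3/5 · (2,2)S 2/8 · (2,3)S 3/8 · (2,4)N 4/8 · (2,5)N 2/5
Row 3: (3,1)N 3/4 · (3,2)N 4/7 · (3,3)N 3/7 · (3,4)N 3/7 · (3,5)S 1/4
Row 4: (4,1)N 2/2 · (4,3)S 1/4 · (4,4)S 2/4
Sum over 18 individuals: 1/3 + 2/5 + 1/5 + 2/5 + 1/3 + 3/5 + 2/8 + 3/8 + 4/8 + 2/5 + 3/4 + 4/7 + 3/7 + 3/7 + 1/4 + 2/2 + 1/4 + 2/4 = 1339/168; mean = 1339/168 ÷ 18 = 1339/3024 = 0.442791… → 0.443.

0.443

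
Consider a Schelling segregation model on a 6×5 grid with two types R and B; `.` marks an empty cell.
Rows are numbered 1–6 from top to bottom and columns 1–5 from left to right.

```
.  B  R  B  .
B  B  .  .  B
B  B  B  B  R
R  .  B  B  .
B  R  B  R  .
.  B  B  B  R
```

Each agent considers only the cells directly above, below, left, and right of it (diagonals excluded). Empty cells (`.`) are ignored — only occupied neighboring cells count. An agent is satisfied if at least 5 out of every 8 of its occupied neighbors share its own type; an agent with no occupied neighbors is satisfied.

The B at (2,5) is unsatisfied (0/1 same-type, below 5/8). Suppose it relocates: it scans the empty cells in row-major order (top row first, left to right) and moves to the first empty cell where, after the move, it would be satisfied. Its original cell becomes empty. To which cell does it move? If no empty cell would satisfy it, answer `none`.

Vacating (2,5). Empty cells in order:
  (1,1): 2/2 same-type → satisfied — stop here.

(1,1)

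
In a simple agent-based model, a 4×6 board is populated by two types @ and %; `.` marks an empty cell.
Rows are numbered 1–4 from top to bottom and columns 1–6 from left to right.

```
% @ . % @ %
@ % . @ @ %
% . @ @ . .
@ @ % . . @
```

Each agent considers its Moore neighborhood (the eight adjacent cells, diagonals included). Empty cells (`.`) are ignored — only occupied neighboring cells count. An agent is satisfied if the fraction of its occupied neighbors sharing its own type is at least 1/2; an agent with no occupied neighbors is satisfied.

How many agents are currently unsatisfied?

10

Row 1: (1,1)% 1/3 unhappy · (1,2)@ 1/3 unhappy · (1,4)% 0/3 unhappy · (1,5)@ 2/5 unhappy · (1,6)% 1/3 unhappy
Row 2: (2,1)@ 1/4 unhappy · (2,2)% 2/5 unhappy · (2,4)@ 4/5 ok · (2,5)@ 3/6 ok · (2,6)% 1/3 unhappy
Row 3: (3,1)% 1/4 unhappy · (3,3)@ 3/5 ok · (3,4)@ 3/4 ok
Row 4: (4,1)@ 1/2 ok · (4,2)@ 2/4 ok · (4,3)% 0/3 unhappy · (4,6)@ 0/0 ok
Unsatisfied: (1,1), (1,2), (1,4), (1,5), (1,6), (2,1), (2,2), (2,6), (3,1), (4,3) — 10 in total.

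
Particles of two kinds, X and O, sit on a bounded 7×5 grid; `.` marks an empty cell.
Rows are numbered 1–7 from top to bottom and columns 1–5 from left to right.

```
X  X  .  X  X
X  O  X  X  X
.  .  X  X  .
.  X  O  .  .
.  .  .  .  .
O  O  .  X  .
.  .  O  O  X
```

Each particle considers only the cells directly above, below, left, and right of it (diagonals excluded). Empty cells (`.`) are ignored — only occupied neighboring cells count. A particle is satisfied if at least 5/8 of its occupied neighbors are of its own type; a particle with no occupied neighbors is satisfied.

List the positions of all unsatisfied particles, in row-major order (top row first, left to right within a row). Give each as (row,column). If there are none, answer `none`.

Row 1: (1,1)X 2/2 satisfied · (1,2)X 1/2 not · (1,4)X 2/2 satisfied · (1,5)X 2/2 satisfied
Row 2: (2,1)X 1/2 not · (2,2)O 0/3 not · (2,3)X 2/3 satisfied · (2,4)X 4/4 satisfied · (2,5)X 2/2 satisfied
Row 3: (3,3)X 2/3 satisfied · (3,4)X 2/2 satisfied
Row 4: (4,2)X 0/1 not · (4,3)O 0/2 not
Row 6: (6,1)O 1/1 satisfied · (6,2)O 1/1 satisfied · (6,4)X 0/1 not
Row 7: (7,3)O 1/1 satisfied · (7,4)O 1/3 not · (7,5)X 0/1 not

(1,2), (2,1), (2,2), (4,2), (4,3), (6,4), (7,4), (7,5)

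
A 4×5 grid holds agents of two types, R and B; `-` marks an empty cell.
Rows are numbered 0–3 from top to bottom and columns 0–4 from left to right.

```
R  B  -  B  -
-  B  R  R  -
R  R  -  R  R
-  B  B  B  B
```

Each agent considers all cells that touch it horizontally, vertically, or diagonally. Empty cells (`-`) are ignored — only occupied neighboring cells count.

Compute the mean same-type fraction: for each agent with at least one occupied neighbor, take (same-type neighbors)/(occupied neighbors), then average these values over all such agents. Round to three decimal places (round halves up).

0.370

Row 0: (0,0)R 0/2 · (0,1)B 1/3 · (0,3)B 0/2
Row 1: (1,1)B 1/5 · (1,2)R 3/6 · (1,3)R 3/4
Row 2: (2,0)R 1/3 · (2,1)R 2/5 · (2,3)R 3/6 · (2,4)R 2/4
Row 3: (3,1)B 1/3 · (3,2)B 2/4 · (3,3)B 2/4 · (3,4)B 1/3
Sum over 14 agents: 0/2 + 1/3 + 0/2 + 1/5 + 3/6 + 3/4 + 1/3 + 2/5 + 3/6 + 2/4 + 1/3 + 2/4 + 2/4 + 1/3 = 311/60; mean = 311/60 ÷ 14 = 311/840 = 0.370238… → 0.370.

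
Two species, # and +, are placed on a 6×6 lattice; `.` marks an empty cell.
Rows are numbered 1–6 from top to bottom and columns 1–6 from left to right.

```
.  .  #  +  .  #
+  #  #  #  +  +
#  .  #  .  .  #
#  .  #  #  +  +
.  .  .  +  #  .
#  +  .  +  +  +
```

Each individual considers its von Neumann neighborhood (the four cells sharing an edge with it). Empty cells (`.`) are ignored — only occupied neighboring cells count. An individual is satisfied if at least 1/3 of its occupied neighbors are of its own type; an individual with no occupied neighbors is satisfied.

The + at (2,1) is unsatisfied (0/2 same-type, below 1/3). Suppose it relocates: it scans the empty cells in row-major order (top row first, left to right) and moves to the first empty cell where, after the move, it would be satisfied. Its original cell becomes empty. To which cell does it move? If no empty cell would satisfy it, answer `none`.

Vacating (2,1). Empty cells in order:
  (1,1): 0/0 same-type → satisfied — stop here.

(1,1)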